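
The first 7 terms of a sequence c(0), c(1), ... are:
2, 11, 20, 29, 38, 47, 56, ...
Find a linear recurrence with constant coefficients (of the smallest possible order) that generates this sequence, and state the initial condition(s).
Look for the lowest-order linear relation among consecutive terms.
Observation: consecutive differences are constant (= 9).
Check at n=2: 1·11 + 9 = 20. ✓

c(n) = c(n-1) + 9, c(0) = 2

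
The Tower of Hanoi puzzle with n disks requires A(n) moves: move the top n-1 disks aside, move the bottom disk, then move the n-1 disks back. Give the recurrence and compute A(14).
Moving n disks = move the top n-1 disks aside (A(n-1) moves) + move the largest disk (1 move) + move the n-1 disks back on top (A(n-1) moves), so A(n) = 2A(n-1) + 1, with A(1) = 1 (a single disk takes one move).
First terms: 1, 3, 7, 15, 31, 63, … — each is one less than a power of 2. Indeed A(n) + 1 = 2(A(n-1) + 1) with A(1) + 1 = 2, so A(n) + 1 = 2ⁿ and A(n) = 2ⁿ - 1.
Hence A(14) = 2^14 - 1 = 16384 - 1 = 16383.

A(n) = 2A(n-1) + 1, A(1) = 1; A(14) = 16383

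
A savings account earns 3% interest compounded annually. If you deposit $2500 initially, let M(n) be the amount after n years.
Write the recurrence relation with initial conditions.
Each year the balance grows by 3%, i.e. is multiplied by 1 + 3/100 = 1.03, so M(n) = 1.03 × M(n-1). The initial deposit gives M(0) = 2500.
Unrolling gives the closed form M(n) = 2500 × (1.03)ⁿ.

M(n) = 1.03 × M(n-1), M(0) = 2500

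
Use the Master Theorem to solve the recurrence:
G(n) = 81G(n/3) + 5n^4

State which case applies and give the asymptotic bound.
Master Theorem template: G(n) = a·G(n/b) + f(n).
Here: a=81, b=3, f(n)=5n^4
Compute log_b(a) = log_3(81) = 4.
f(n) = 5n^4 = Θ(n^4). Case 2: G(n) = Θ(n^4 log n).

Case 2: G(n) = Θ(n^4 log n)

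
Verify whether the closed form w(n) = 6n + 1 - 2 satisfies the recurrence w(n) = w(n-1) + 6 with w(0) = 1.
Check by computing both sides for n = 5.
From the recurrence with w(0) = 1:
  w(0) = 1, w(1) = 7, w(2) = 13, w(3) = 19, w(4) = 25, w(5) = 31
  so the recurrence gives w(5) = 31.
From the proposed closed form w(n) = 6n + 1 - 2:
  w(5) = 29.
The recurrence gives 31 but the closed form gives 29, so the closed form does not satisfy the recurrence.

No, the closed form is incorrect.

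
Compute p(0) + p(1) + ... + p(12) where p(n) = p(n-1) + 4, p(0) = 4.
Computing the sequence terms: 4, 8, 12, 16, 20, 24, 28, 32, 36, 40, 44, 48, 52
Adding these values together:

364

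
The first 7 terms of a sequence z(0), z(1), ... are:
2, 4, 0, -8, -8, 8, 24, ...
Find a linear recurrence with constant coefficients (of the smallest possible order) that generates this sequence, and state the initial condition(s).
Look for the lowest-order linear relation among consecutive terms.
Observation: z(n) - 1·z(n-1) - (-2)·z(n-2) = 0 holds for the shown terms, and no order-1 relation z(n) = α·z(n-1) + β fits.
Check at n=3: 1·0 + (-2)·4 = -8. ✓

z(n) = z(n-1) - 2z(n-2), z(0) = 2, z(1) = 4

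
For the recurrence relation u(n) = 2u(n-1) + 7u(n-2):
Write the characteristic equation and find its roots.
Substitute u(n) = rⁿ and divide through by rⁿ⁻²: r² - 2r - 7 = 0
Discriminant: 2² + 4·7 = 32, not a perfect square, so by the quadratic formula r = (2 ± √32)/2.
General solution: u(n) = A·r₁ⁿ + B·r₂ⁿ where r₁,r₂ = (2 ± √32)/2

Characteristic: r² - 2r - 7 = 0, Roots: r = (2 ± √32)/2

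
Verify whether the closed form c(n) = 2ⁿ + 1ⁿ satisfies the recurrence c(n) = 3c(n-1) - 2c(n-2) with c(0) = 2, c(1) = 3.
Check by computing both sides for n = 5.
From the recurrence with c(0) = 2, c(1) = 3:
  c(0) = 2, c(1) = 3, c(2) = 5, c(3) = 9, c(4) = 17, c(5) = 33
  so the recurrence gives c(5) = 33.
From the proposed closed form c(n) = 2ⁿ + 1ⁿ:
  c(5) = 33.
Both sides give 33 at n = 5, and the initial condition(s) match, so the closed form is consistent.

Yes, the closed form is correct.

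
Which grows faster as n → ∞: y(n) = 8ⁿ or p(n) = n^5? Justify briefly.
Comparing growth rates:
Growth-rate hierarchy: log n ≺ any polynomial ≺ any exponential cⁿ (c>1) ≺ n! ≺ nⁿ.
exponential base 8 dominates polynomial degree 5 asymptotically.

y(n) grows faster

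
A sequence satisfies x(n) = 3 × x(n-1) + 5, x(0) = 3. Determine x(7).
Computing step by step:
x(0) = 3
x(1) = 3 × 3 + 5 = 14
x(2) = 3 × 14 + 5 = 47
x(3) = 3 × 47 + 5 = 146
x(4) = 3 × 146 + 5 = 443
x(5) = 3 × 443 + 5 = 1334
x(6) = 3 × 1334 + 5 = 4007
x(7) = 3 × 4007 + 5 = 12026

12026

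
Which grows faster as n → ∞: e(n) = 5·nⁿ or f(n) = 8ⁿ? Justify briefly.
Comparing growth rates:
Growth-rate hierarchy: log n ≺ any polynomial ≺ any exponential cⁿ (c>1) ≺ n! ≺ nⁿ.
super-exponential nⁿ dominates exponential base 8 asymptotically.

e(n) grows faster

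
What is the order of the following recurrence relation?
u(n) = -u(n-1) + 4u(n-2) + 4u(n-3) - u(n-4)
The order is the largest lag k for which u(n-k) appears. Here the deepest term is u(n-4), so the order is 4.

Order 4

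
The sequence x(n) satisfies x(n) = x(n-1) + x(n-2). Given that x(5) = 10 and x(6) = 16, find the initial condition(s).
Work backwards using x(k) = x(k+2) - x(k+1):
x(4) = x(6) - x(5) = 16 - 10 = 6
x(3) = x(5) - x(4) = 10 - 6 = 4
x(2) = x(4) - x(3) = 6 - 4 = 2
x(1) = x(3) - x(2) = 4 - 2 = 2
x(0) = x(2) - x(1) = 2 - 2 = 0

x(0) = 0, x(1) = 2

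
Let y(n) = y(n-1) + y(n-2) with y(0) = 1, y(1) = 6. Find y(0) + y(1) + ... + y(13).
Computing the sequence terms: 1, 6, 7, 13, 20, 33, 53, 86, 139, 225, 364, 589, 953, 1542
Adding these values together:

4031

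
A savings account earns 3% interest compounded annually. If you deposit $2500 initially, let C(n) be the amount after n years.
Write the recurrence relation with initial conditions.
Each year the balance grows by 3%, i.e. is multiplied by 1 + 3/100 = 1.03, so C(n) = 1.03 × C(n-1). The initial deposit gives C(0) = 2500.
Unrolling gives the closed form C(n) = 2500 × (1.03)ⁿ.

C(n) = 1.03 × C(n-1), C(0) = 2500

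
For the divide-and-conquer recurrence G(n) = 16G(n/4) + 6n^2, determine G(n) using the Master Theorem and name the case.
Master Theorem template: G(n) = a·G(n/b) + f(n).
Here: a=16, b=4, f(n)=6n^2
Compute log_b(a) = log_4(16) = 2.
f(n) = 6n^2 = Θ(n^2). Case 2: G(n) = Θ(n^2 log n).

Case 2: G(n) = Θ(n^2 log n)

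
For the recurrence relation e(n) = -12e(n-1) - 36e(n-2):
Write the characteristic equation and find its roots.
Substitute e(n) = rⁿ and divide through by rⁿ⁻²: r² + 12r + 36 = 0
Factor: (r + 6)² = 0, so r = -6 (double root).
General solution: e(n) = (A + Bn)·(-6)ⁿ

Characteristic: r² + 12r + 36 = 0, Roots: r = -6 (double root)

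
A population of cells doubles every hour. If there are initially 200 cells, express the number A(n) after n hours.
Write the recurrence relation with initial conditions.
Each hour multiplies the count by 2, so the count after n hours depends only on the count after n-1 hours: A(n) = 2 × A(n-1). The starting count gives A(0) = 200.
Unrolling n times gives the closed form A(n) = 200 × 2ⁿ.

A(n) = 2 × A(n-1), A(0) = 200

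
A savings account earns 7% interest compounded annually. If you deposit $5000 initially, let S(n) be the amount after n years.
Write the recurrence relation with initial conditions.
Each year the balance grows by 7%, i.e. is multiplied by 1 + 7/100 = 1.07, so S(n) = 1.07 × S(n-1). The initial deposit gives S(0) = 5000.
Unrolling gives the closed form S(n) = 5000 × (1.07)ⁿ.

S(n) = 1.07 × S(n-1), S(0) = 5000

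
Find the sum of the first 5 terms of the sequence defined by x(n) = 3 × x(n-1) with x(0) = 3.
Computing the sequence terms: 3, 9, 27, 81, 243
Adding these values together:

363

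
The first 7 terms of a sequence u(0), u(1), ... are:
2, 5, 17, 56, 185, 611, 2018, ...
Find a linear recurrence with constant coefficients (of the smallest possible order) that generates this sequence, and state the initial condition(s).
Look for the lowest-order linear relation among consecutive terms.
Observation: u(n) - 3·u(n-1) - (1)·u(n-2) = 0 holds for the shown terms, and no order-1 relation u(n) = α·u(n-1) + β fits.
Check at n=3: 3·17 + (1)·5 = 56. ✓

u(n) = 3u(n-1) + u(n-2), u(0) = 2, u(1) = 5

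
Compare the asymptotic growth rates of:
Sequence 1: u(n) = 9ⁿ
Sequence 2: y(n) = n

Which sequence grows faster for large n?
Comparing growth rates:
Growth-rate hierarchy: log n ≺ any polynomial ≺ any exponential cⁿ (c>1) ≺ n! ≺ nⁿ.
exponential base 9 dominates polynomial degree 1 asymptotically.

u(n) grows faster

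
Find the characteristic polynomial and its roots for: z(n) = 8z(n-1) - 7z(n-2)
Substitute z(n) = rⁿ and divide through by rⁿ⁻²: r² - 8r + 7 = 0
Factor: (r - 1)(r - 7) = 0, so r = 1, 7.
General solution: z(n) = A·1ⁿ + B·7ⁿ

Characteristic: r² - 8r + 7 = 0, Roots: r = 1, 7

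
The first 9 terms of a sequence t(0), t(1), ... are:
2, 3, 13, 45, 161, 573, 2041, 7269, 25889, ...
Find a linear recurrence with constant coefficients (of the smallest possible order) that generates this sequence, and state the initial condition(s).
Look for the lowest-order linear relation among consecutive terms.
Observation: t(n) - 3·t(n-1) - (2)·t(n-2) = 0 holds for the shown terms, and no order-1 relation t(n) = α·t(n-1) + β fits.
Check at n=3: 3·13 + (2)·3 = 45. ✓

t(n) = 3t(n-1) + 2t(n-2), t(0) = 2, t(1) = 3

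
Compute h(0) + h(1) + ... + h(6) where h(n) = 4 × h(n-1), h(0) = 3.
Computing the sequence terms: 3, 12, 48, 192, 768, 3072, 12288
Adding these values together:

16383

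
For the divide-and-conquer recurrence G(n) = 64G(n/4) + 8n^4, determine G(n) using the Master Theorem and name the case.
Master Theorem template: G(n) = a·G(n/b) + f(n).
Here: a=64, b=4, f(n)=8n^4
Compute log_b(a) = log_4(64) = 3.
f(n) = 8n^4 = Ω(n^(3+ε)) with ε = 1, and the regularity condition holds (a·f(n/b) = (a/b^4)·f(n) with a/b^4 = 4^-1 < 1). Case 3: G(n) = Θ(f(n)) = Θ(n^4).

Case 3: G(n) = Θ(n^4)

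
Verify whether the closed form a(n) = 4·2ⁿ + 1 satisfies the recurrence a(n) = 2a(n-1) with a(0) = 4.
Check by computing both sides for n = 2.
From the recurrence with a(0) = 4:
  a(0) = 4, a(1) = 8, a(2) = 16
  so the recurrence gives a(2) = 16.
From the proposed closed form a(n) = 4·2ⁿ + 1:
  a(2) = 17.
The recurrence gives 16 but the closed form gives 17, so the closed form does not satisfy the recurrence.

No, the closed form is incorrect.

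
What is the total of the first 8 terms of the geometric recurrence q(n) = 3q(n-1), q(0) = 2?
Computing the sequence terms: 2, 6, 18, 54, 162, 486, 1458, 4374
Adding these values together:

6560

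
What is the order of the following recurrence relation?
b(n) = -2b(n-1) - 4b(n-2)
The order is the largest lag k for which b(n-k) appears. Here the deepest term is b(n-2), so the order is 2.

Order 2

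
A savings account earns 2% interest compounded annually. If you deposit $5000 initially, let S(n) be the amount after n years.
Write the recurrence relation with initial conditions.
Each year the balance grows by 2%, i.e. is multiplied by 1 + 2/100 = 1.02, so S(n) = 1.02 × S(n-1). The initial deposit gives S(0) = 5000.
Unrolling gives the closed form S(n) = 5000 × (1.02)ⁿ.

S(n) = 1.02 × S(n-1), S(0) = 5000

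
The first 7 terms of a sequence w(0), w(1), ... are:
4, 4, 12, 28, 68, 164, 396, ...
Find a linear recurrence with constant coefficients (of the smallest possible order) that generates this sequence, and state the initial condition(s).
Look for the lowest-order linear relation among consecutive terms.
Observation: w(n) - 2·w(n-1) - (1)·w(n-2) = 0 holds for the shown terms, and no order-1 relation w(n) = α·w(n-1) + β fits.
Check at n=3: 2·12 + (1)·4 = 28. ✓

w(n) = 2w(n-1) + w(n-2), w(0) = 4, w(1) = 4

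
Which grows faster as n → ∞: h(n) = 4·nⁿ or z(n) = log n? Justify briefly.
Comparing growth rates:
Growth-rate hierarchy: log n ≺ any polynomial ≺ any exponential cⁿ (c>1) ≺ n! ≺ nⁿ.
super-exponential nⁿ dominates logarithmic asymptotically.

h(n) grows faster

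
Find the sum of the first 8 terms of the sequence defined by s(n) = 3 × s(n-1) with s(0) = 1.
Computing the sequence terms: 1, 3, 9, 27, 81, 243, 729, 2187
Adding these values together:

3280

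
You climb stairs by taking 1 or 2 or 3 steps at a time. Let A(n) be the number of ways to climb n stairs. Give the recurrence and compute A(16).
Condition on the size of the last step (1 to 3): before it there were n-1, …, n-3 stairs climbed, and these cases are disjoint, so A(n) = A(n-1) + A(n-2) + A(n-3) (order-3 linear recurrence).
Initial conditions by direct count (compositions of i into parts ≤ 3): A(1) = 1; A(2) = 2; A(3) = 4.
Iterating the recurrence: A(4) = 7, A(5) = 13, A(6) = 24, A(7) = 44, A(8) = 81, A(9) = 149, A(10) = 274, A(11) = 504, A(12) = 927, A(13) = 1705, A(14) = 3136, A(15) = 5768, A(16) = 10609.

A(n) = A(n-1) + A(n-2) + A(n-3), A(1) = 1, A(2) = 2, A(3) = 4; A(16) = 10609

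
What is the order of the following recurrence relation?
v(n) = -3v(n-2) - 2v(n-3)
The order is the largest lag k for which v(n-k) appears. Here the deepest term is v(n-3), so the order is 3.

Order 3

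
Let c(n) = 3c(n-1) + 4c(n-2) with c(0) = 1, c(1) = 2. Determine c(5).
Computing the sequence terms:
1, 2, 10, 38, 154, 614

614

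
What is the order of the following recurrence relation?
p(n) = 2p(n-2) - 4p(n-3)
The order is the largest lag k for which p(n-k) appears. Here the deepest term is p(n-3), so the order is 3.

Order 3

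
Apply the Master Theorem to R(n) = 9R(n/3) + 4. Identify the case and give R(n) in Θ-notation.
Master Theorem template: R(n) = a·R(n/b) + f(n).
Here: a=9, b=3, f(n)=4
Compute log_b(a) = log_3(9) = 2.
f(n) = 4 = O(n^(2-ε)) with ε = 2. Case 1: R(n) = Θ(n^log_b(a)) = Θ(n^2).

Case 1: R(n) = Θ(n^2)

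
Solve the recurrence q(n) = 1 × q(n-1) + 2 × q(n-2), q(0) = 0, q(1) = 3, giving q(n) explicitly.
Recurrence: q(n) = 1 × q(n-1) + 2 × q(n-2), initial: q(0) = 0, q(1) = 3.
Characteristic equation: r² - 1r - 2 = 0, which factors as (r - 2)(r + 1) = 0, so r = 2, -1. General solution q(n) = A·2ⁿ + B·(-1)ⁿ. From q(0) = 0: A + B = 0. From q(1) = 3: 2A - 1B = 3. Solving gives A = 1, B = -1.

q(n) = 2ⁿ - (-1)ⁿ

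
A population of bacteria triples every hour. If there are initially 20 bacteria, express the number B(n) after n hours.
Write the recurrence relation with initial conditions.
Each hour multiplies the count by 3, so the count after n hours depends only on the count after n-1 hours: B(n) = 3 × B(n-1). The starting count gives B(0) = 20.
Unrolling n times gives the closed form B(n) = 20 × 3ⁿ.

B(n) = 3 × B(n-1), B(0) = 20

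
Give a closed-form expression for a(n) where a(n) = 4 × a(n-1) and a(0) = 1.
Recurrence: a(n) = 4 × a(n-1), initial: a(0) = 1.
Each term is 4 times the previous, so this is geometric with ratio 4. After n steps: a(n) = a(0)·4ⁿ = 4ⁿ.

a(n) = 4ⁿ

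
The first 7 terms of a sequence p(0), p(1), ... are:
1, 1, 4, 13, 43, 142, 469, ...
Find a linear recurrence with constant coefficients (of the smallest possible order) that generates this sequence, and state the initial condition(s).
Look for the lowest-order linear relation among consecutive terms.
Observation: p(n) - 3·p(n-1) - (1)·p(n-2) = 0 holds for the shown terms, and no order-1 relation p(n) = α·p(n-1) + β fits.
Check at n=3: 3·4 + (1)·1 = 13. ✓

p(n) = 3p(n-1) + p(n-2), p(0) = 1, p(1) = 1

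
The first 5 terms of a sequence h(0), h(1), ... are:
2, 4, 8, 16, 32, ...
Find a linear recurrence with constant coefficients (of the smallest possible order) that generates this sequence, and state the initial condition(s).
Look for the lowest-order linear relation among consecutive terms.
Observation: each term is 2× the previous.
Check at n=2: 2·4 = 8. ✓

h(n) = 2 × h(n-1), h(0) = 2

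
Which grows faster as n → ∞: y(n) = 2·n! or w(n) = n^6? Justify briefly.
Comparing growth rates:
Growth-rate hierarchy: log n ≺ any polynomial ≺ any exponential cⁿ (c>1) ≺ n! ≺ nⁿ.
factorial dominates polynomial degree 6 asymptotically.

y(n) grows faster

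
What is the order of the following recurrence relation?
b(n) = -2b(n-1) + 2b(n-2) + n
The order is the largest lag k for which b(n-k) appears. Here the deepest term is b(n-2) (the n term is non-homogeneous and does not affect the order), so the order is 2.

Order 2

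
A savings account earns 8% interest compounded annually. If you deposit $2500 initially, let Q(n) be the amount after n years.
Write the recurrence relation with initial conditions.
Each year the balance grows by 8%, i.e. is multiplied by 1 + 8/100 = 1.08, so Q(n) = 1.08 × Q(n-1). The initial deposit gives Q(0) = 2500.
Unrolling gives the closed form Q(n) = 2500 × (1.08)ⁿ.

Q(n) = 1.08 × Q(n-1), Q(0) = 2500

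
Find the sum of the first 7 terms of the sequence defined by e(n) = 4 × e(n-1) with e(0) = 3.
Computing the sequence terms: 3, 12, 48, 192, 768, 3072, 12288
Adding these values together:

16383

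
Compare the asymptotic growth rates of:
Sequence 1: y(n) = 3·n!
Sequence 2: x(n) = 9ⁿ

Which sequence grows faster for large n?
Comparing growth rates:
Growth-rate hierarchy: log n ≺ any polynomial ≺ any exponential cⁿ (c>1) ≺ n! ≺ nⁿ.
factorial dominates exponential base 9 asymptotically.

y(n) grows faster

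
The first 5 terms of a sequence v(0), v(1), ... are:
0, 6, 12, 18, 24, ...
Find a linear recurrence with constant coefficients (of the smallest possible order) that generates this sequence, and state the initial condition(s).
Look for the lowest-order linear relation among consecutive terms.
Observation: consecutive differences are constant (= 6).
Check at n=2: 1·6 + 6 = 12. ✓

v(n) = v(n-1) + 6, v(0) = 0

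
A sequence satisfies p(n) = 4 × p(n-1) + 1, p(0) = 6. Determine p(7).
Computing step by step:
p(0) = 6
p(1) = 4 × 6 + 1 = 25
p(2) = 4 × 25 + 1 = 101
p(3) = 4 × 101 + 1 = 405
p(4) = 4 × 405 + 1 = 1621
p(5) = 4 × 1621 + 1 = 6485
p(6) = 4 × 6485 + 1 = 25941
p(7) = 4 × 25941 + 1 = 103765

103765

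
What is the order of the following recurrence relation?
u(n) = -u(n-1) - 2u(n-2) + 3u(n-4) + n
The order is the largest lag k for which u(n-k) appears. Here the deepest term is u(n-4) (the n term is non-homogeneous and does not affect the order), so the order is 4.

Order 4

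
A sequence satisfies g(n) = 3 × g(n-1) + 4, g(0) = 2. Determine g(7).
Computing step by step:
g(0) = 2
g(1) = 3 × 2 + 4 = 10
g(2) = 3 × 10 + 4 = 34
g(3) = 3 × 34 + 4 = 106
g(4) = 3 × 106 + 4 = 322
g(5) = 3 × 322 + 4 = 970
g(6) = 3 × 970 + 4 = 2914
g(7) = 3 × 2914 + 4 = 8746

8746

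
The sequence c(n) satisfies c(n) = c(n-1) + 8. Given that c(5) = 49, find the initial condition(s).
c(5) = c(0) + 5·8, so c(0) = 49 - 40 = 9.

c(0) = 9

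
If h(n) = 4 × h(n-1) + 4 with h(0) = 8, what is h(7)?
Computing step by step:
h(0) = 8
h(1) = 4 × 8 + 4 = 36
h(2) = 4 × 36 + 4 = 148
h(3) = 4 × 148 + 4 = 596
h(4) = 4 × 596 + 4 = 2388
h(5) = 4 × 2388 + 4 = 9556
h(6) = 4 × 9556 + 4 = 38228
h(7) = 4 × 38228 + 4 = 152916

152916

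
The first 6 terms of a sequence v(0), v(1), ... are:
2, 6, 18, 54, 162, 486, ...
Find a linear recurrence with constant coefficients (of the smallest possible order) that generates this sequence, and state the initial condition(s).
Look for the lowest-order linear relation among consecutive terms.
Observation: each term is 3× the previous.
Check at n=2: 3·6 = 18. ✓

v(n) = 3 × v(n-1), v(0) = 2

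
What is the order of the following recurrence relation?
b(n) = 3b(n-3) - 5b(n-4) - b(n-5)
The order is the largest lag k for which b(n-k) appears. Here the deepest term is b(n-5), so the order is 5.

Order 5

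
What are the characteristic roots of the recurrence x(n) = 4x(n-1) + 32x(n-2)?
Substitute x(n) = rⁿ and divide through by rⁿ⁻²: r² - 4r - 32 = 0
Factor: (r + 4)(r - 8) = 0, so r = -4, 8.
General solution: x(n) = A·(-4)ⁿ + B·8ⁿ

Characteristic: r² - 4r - 32 = 0, Roots: r = -4, 8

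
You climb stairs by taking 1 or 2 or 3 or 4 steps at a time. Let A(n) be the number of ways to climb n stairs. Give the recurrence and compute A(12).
Condition on the size of the last step (1 to 4): before it there were n-1, …, n-4 stairs climbed, and these cases are disjoint, so A(n) = A(n-1) + A(n-2) + A(n-3) + A(n-4) (order-4 linear recurrence).
Initial conditions by direct count (compositions of i into parts ≤ 4): A(1) = 1; A(2) = 2; A(3) = 4; A(4) = 8.
Iterating the recurrence: A(5) = 15, A(6) = 29, A(7) = 56, A(8) = 108, A(9) = 208, A(10) = 401, A(11) = 773, A(12) = 1490.

A(n) = A(n-1) + A(n-2) + A(n-3) + A(n-4), A(1) = 1, A(2) = 2, A(3) = 4, A(4) = 8; A(12) = 1490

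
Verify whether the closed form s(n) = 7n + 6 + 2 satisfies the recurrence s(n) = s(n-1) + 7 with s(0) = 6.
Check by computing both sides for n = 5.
From the recurrence with s(0) = 6:
  s(0) = 6, s(1) = 13, s(2) = 20, s(3) = 27, s(4) = 34, s(5) = 41
  so the recurrence gives s(5) = 41.
From the proposed closed form s(n) = 7n + 6 + 2:
  s(5) = 43.
The recurrence gives 41 but the closed form gives 43, so the closed form does not satisfy the recurrence.

No, the closed form is incorrect.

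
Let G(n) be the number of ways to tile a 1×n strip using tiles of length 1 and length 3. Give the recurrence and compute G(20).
Condition on the last tile: it has length 1 (leaving a 1×(n-1) strip) or length 3 (leaving a 1×(n-3) strip), so G(n) = G(n-1) + G(n-3) (order-3 linear recurrence).
For 0 ≤ i < 3 only unit tiles fit, so G(i) = 1.
Iterating the recurrence: G(3) = 2, G(4) = 3, G(5) = 4, G(6) = 6, G(7) = 9, G(8) = 13, G(9) = 19, G(10) = 28, G(11) = 41, G(12) = 60, G(13) = 88, G(14) = 129, G(15) = 189, G(16) = 277, G(17) = 406, G(18) = 595, G(19) = 872, G(20) = 1278.

G(n) = G(n-1) + G(n-3), with G(i) = 1 for 0 ≤ i < 3; G(20) = 1278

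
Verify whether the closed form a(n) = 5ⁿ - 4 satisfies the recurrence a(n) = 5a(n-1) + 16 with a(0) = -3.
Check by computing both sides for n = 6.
From the recurrence with a(0) = -3:
  a(0) = -3, a(1) = 1, a(2) = 21, a(3) = 121, a(4) = 621, a(5) = 3121, a(6) = 15621
  so the recurrence gives a(6) = 15621.
From the proposed closed form a(n) = 5ⁿ - 4:
  a(6) = 15621.
Both sides give 15621 at n = 6, and the initial condition(s) match, so the closed form is consistent.

Yes, the closed form is correct.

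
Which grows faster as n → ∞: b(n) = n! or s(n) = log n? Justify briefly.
Comparing growth rates:
Growth-rate hierarchy: log n ≺ any polynomial ≺ any exponential cⁿ (c>1) ≺ n! ≺ nⁿ.
factorial dominates logarithmic asymptotically.

b(n) grows faster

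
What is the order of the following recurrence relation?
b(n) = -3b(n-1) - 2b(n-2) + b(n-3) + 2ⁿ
The order is the largest lag k for which b(n-k) appears. Here the deepest term is b(n-3) (the 2ⁿ term is non-homogeneous and does not affect the order), so the order is 3.

Order 3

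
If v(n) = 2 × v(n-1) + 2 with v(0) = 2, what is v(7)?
Computing step by step:
v(0) = 2
v(1) = 2 × 2 + 2 = 6
v(2) = 2 × 6 + 2 = 14
v(3) = 2 × 14 + 2 = 30
v(4) = 2 × 30 + 2 = 62
v(5) = 2 × 62 + 2 = 126
v(6) = 2 × 126 + 2 = 254
v(7) = 2 × 254 + 2 = 510

510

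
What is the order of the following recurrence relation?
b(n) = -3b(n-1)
The order is the largest lag k for which b(n-k) appears. Here the deepest term is b(n-1), so the order is 1.

Order 1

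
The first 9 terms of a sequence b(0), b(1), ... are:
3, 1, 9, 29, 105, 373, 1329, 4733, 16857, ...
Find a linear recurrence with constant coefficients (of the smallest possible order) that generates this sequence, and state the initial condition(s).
Look for the lowest-order linear relation among consecutive terms.
Observation: b(n) - 3·b(n-1) - (2)·b(n-2) = 0 holds for the shown terms, and no order-1 relation b(n) = α·b(n-1) + β fits.
Check at n=3: 3·9 + (2)·1 = 29. ✓

b(n) = 3b(n-1) + 2b(n-2), b(0) = 3, b(1) = 1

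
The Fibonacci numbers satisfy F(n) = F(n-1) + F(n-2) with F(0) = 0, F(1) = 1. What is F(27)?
Computing the sequence terms:
0, 1, 1, 2, 3, 5, 8, 13, 21, 34, 55, 89, 144, 233, 377, 610, 987, 1597, 2584, 4181, 6765, 10946, 17711, 28657, 46368, 75025, 121393, 196418

196418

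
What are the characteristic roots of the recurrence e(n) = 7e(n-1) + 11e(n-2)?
Substitute e(n) = rⁿ and divide through by rⁿ⁻²: r² - 7r - 11 = 0
Discriminant: 7² + 4·11 = 93, not a perfect square, so by the quadratic formula r = (7 ± √93)/2.
General solution: e(n) = A·r₁ⁿ + B·r₂ⁿ where r₁,r₂ = (7 ± √93)/2

Characteristic: r² - 7r - 11 = 0, Roots: r = (7 ± √93)/2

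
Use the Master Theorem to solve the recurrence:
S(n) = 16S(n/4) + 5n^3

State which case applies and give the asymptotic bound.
Master Theorem template: S(n) = a·S(n/b) + f(n).
Here: a=16, b=4, f(n)=5n^3
Compute log_b(a) = log_4(16) = 2.
f(n) = 5n^3 = Ω(n^(2+ε)) with ε = 1, and the regularity condition holds (a·f(n/b) = (a/b^3)·f(n) with a/b^3 = 4^-1 < 1). Case 3: S(n) = Θ(f(n)) = Θ(n^3).

Case 3: S(n) = Θ(n^3)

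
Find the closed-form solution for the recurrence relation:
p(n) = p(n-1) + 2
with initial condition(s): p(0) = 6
Recurrence: p(n) = p(n-1) + 2, initial: p(0) = 6.
Each step adds 2, so p(n) = p(0) + 2n = 2n + 6.

p(n) = 2n + 6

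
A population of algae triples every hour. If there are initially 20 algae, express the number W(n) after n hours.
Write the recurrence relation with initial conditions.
Each hour multiplies the count by 3, so the count after n hours depends only on the count after n-1 hours: W(n) = 3 × W(n-1). The starting count gives W(0) = 20.
Unrolling n times gives the closed form W(n) = 20 × 3ⁿ.

W(n) = 3 × W(n-1), W(0) = 20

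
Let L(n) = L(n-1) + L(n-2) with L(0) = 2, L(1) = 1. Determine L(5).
Computing the sequence terms:
2, 1, 3, 4, 7, 11

11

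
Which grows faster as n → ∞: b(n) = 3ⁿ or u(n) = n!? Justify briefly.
Comparing growth rates:
Growth-rate hierarchy: log n ≺ any polynomial ≺ any exponential cⁿ (c>1) ≺ n! ≺ nⁿ.
factorial dominates exponential base 3 asymptotically.

u(n) grows faster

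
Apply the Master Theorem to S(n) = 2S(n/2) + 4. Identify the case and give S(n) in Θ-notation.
Master Theorem template: S(n) = a·S(n/b) + f(n).
Here: a=2, b=2, f(n)=4
Compute log_b(a) = log_2(2) = 1.
f(n) = 4 = O(n^(1-ε)) with ε = 1. Case 1: S(n) = Θ(n^log_b(a)) = Θ(n).

Case 1: S(n) = Θ(n)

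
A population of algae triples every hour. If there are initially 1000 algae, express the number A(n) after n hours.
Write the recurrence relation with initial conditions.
Each hour multiplies the count by 3, so the count after n hours depends only on the count after n-1 hours: A(n) = 3 × A(n-1). The starting count gives A(0) = 1000.
Unrolling n times gives the closed form A(n) = 1000 × 3ⁿ.

A(n) = 3 × A(n-1), A(0) = 1000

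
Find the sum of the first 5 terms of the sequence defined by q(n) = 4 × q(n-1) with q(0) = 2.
Computing the sequence terms: 2, 8, 32, 128, 512
Adding these values together:

682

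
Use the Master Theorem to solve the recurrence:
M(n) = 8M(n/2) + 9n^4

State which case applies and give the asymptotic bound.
Master Theorem template: M(n) = a·M(n/b) + f(n).
Here: a=8, b=2, f(n)=9n^4
Compute log_b(a) = log_2(8) = 3.
f(n) = 9n^4 = Ω(n^(3+ε)) with ε = 1, and the regularity condition holds (a·f(n/b) = (a/b^4)·f(n) with a/b^4 = 2^-1 < 1). Case 3: M(n) = Θ(f(n)) = Θ(n^4).

Case 3: M(n) = Θ(n^4)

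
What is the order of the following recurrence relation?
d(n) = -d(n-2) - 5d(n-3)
The order is the largest lag k for which d(n-k) appears. Here the deepest term is d(n-3), so the order is 3.

Order 3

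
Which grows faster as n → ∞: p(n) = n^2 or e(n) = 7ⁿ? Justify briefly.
Comparing growth rates:
Growth-rate hierarchy: log n ≺ any polynomial ≺ any exponential cⁿ (c>1) ≺ n! ≺ nⁿ.
exponential base 7 dominates polynomial degree 2 asymptotically.

e(n) grows faster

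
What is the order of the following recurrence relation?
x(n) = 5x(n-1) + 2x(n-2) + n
The order is the largest lag k for which x(n-k) appears. Here the deepest term is x(n-2) (the n term is non-homogeneous and does not affect the order), so the order is 2.

Order 2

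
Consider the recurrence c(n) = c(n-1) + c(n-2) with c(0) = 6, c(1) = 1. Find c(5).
Computing the sequence terms:
6, 1, 7, 8, 15, 23

23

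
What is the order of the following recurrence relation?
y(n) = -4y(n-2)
The order is the largest lag k for which y(n-k) appears. Here the deepest term is y(n-2), so the order is 2.

Order 2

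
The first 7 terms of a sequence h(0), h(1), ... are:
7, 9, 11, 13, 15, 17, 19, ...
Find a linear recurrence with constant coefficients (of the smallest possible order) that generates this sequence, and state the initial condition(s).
Look for the lowest-order linear relation among consecutive terms.
Observation: consecutive differences are constant (= 2).
Check at n=2: 1·9 + 2 = 11. ✓

h(n) = h(n-1) + 2, h(0) = 7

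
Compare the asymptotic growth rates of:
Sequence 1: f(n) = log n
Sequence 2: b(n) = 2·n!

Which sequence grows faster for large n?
Comparing growth rates:
Growth-rate hierarchy: log n ≺ any polynomial ≺ any exponential cⁿ (c>1) ≺ n! ≺ nⁿ.
factorial dominates logarithmic asymptotically.

b(n) grows faster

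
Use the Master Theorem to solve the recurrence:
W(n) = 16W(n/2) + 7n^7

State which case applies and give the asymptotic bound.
Master Theorem template: W(n) = a·W(n/b) + f(n).
Here: a=16, b=2, f(n)=7n^7
Compute log_b(a) = log_2(16) = 4.
f(n) = 7n^7 = Ω(n^(4+ε)) with ε = 3, and the regularity condition holds (a·f(n/b) = (a/b^7)·f(n) with a/b^7 = 2^-3 < 1). Case 3: W(n) = Θ(f(n)) = Θ(n^7).

Case 3: W(n) = Θ(n^7)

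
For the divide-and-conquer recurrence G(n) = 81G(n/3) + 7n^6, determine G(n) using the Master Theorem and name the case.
Master Theorem template: G(n) = a·G(n/b) + f(n).
Here: a=81, b=3, f(n)=7n^6
Compute log_b(a) = log_3(81) = 4.
f(n) = 7n^6 = Ω(n^(4+ε)) with ε = 2, and the regularity condition holds (a·f(n/b) = (a/b^6)·f(n) with a/b^6 = 3^-2 < 1). Case 3: G(n) = Θ(f(n)) = Θ(n^6).

Case 3: G(n) = Θ(n^6)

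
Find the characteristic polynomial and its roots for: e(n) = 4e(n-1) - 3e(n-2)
Substitute e(n) = rⁿ and divide through by rⁿ⁻²: r² - 4r + 3 = 0
Factor: (r - 1)(r - 3) = 0, so r = 1, 3.
General solution: e(n) = A·1ⁿ + B·3ⁿ

Characteristic: r² - 4r + 3 = 0, Roots: r = 1, 3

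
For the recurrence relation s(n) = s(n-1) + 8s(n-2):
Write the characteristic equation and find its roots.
Substitute s(n) = rⁿ and divide through by rⁿ⁻²: r² - r - 8 = 0
Discriminant: 1² + 4·8 = 33, not a perfect square, so by the quadratic formula r = (1 ± √33)/2.
General solution: s(n) = A·r₁ⁿ + B·r₂ⁿ where r₁,r₂ = (1 ± √33)/2

Characteristic: r² - r - 8 = 0, Roots: r = (1 ± √33)/2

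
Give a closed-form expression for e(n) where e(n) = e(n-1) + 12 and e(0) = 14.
Recurrence: e(n) = e(n-1) + 12, initial: e(0) = 14.
Each step adds 12, so e(n) = e(0) + 12n = 12n + 14.

e(n) = 12n + 14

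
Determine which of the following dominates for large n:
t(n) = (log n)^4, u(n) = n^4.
Comparing growth rates:
Growth-rate hierarchy: log n ≺ any polynomial ≺ any exponential cⁿ (c>1) ≺ n! ≺ nⁿ.
polynomial degree 4 dominates polylogarithmic (log n)^4 asymptotically.

u(n) grows faster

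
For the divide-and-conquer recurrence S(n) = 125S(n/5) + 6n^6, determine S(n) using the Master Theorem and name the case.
Master Theorem template: S(n) = a·S(n/b) + f(n).
Here: a=125, b=5, f(n)=6n^6
Compute log_b(a) = log_5(125) = 3.
f(n) = 6n^6 = Ω(n^(3+ε)) with ε = 3, and the regularity condition holds (a·f(n/b) = (a/b^6)·f(n) with a/b^6 = 5^-3 < 1). Case 3: S(n) = Θ(f(n)) = Θ(n^6).

Case 3: S(n) = Θ(n^6)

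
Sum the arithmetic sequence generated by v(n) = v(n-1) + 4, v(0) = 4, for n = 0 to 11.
Computing the sequence terms: 4, 8, 12, 16, 20, 24, 28, 32, 36, 40, 44, 48
Adding these values together:

312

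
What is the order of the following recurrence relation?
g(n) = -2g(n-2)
The order is the largest lag k for which g(n-k) appears. Here the deepest term is g(n-2), so the order is 2.

Order 2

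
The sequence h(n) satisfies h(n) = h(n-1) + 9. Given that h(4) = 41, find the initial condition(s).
h(4) = h(0) + 4·9, so h(0) = 41 - 36 = 5.

h(0) = 5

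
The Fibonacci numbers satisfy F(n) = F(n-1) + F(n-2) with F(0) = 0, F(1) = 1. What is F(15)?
Computing the sequence terms:
0, 1, 1, 2, 3, 5, 8, 13, 21, 34, 55, 89, 144, 233, 377, 610

610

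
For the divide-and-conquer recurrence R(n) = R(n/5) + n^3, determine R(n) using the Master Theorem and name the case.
Master Theorem template: R(n) = a·R(n/b) + f(n).
Here: a=1, b=5, f(n)=n^3
Compute log_b(a) = log_5(1) = 0.
f(n) = n^3 = Ω(n^(0+ε)) with ε = 3, and the regularity condition holds (a·f(n/b) = (a/b^3)·f(n) with a/b^3 = 5^-3 < 1). Case 3: R(n) = Θ(f(n)) = Θ(n^3).

Case 3: R(n) = Θ(n^3)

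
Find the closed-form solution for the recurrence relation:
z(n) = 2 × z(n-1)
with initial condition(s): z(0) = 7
Recurrence: z(n) = 2 × z(n-1), initial: z(0) = 7.
Each term is 2 times the previous, so this is geometric with ratio 2. After n steps: z(n) = z(0)·2ⁿ = 7·2ⁿ.

z(n) = 7·2ⁿ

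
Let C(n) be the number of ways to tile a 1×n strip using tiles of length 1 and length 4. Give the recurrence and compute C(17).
Condition on the last tile: it has length 1 (leaving a 1×(n-1) strip) or length 4 (leaving a 1×(n-4) strip), so C(n) = C(n-1) + C(n-4) (order-4 linear recurrence).
For 0 ≤ i < 4 only unit tiles fit, so C(i) = 1.
Iterating the recurrence: C(4) = 2, C(5) = 3, C(6) = 4, C(7) = 5, C(8) = 7, C(9) = 10, C(10) = 14, C(11) = 19, C(12) = 26, C(13) = 36, C(14) = 50, C(15) = 69, C(16) = 95, C(17) = 131.

C(n) = C(n-1) + C(n-4), with C(i) = 1 for 0 ≤ i < 4; C(17) = 131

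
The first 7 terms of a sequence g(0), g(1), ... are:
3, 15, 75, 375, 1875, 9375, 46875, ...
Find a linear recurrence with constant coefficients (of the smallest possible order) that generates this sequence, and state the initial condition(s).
Look for the lowest-order linear relation among consecutive terms.
Observation: each term is 5× the previous.
Check at n=2: 5·15 = 75. ✓

g(n) = 5 × g(n-1), g(0) = 3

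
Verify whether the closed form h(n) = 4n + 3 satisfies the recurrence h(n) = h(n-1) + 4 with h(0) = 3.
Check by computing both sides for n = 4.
From the recurrence with h(0) = 3:
  h(0) = 3, h(1) = 7, h(2) = 11, h(3) = 15, h(4) = 19
  so the recurrence gives h(4) = 19.
From the proposed closed form h(n) = 4n + 3:
  h(4) = 19.
Both sides give 19 at n = 4, and the initial condition(s) match, so the closed form is consistent.

Yes, the closed form is correct.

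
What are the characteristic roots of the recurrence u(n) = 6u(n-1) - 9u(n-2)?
Substitute u(n) = rⁿ and divide through by rⁿ⁻²: r² - 6r + 9 = 0
Factor: (r - 3)² = 0, so r = 3 (double root).
General solution: u(n) = (A + Bn)·3ⁿ

Characteristic: r² - 6r + 9 = 0, Roots: r = 3 (double root)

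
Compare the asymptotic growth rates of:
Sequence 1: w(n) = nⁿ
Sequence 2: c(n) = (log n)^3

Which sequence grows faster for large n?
Comparing growth rates:
Growth-rate hierarchy: log n ≺ any polynomial ≺ any exponential cⁿ (c>1) ≺ n! ≺ nⁿ.
super-exponential nⁿ dominates polylogarithmic (log n)^3 asymptotically.

w(n) grows faster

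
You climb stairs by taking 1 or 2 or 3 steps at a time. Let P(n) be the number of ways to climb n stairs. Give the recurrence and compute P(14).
Condition on the size of the last step (1 to 3): before it there were n-1, …, n-3 stairs climbed, and these cases are disjoint, so P(n) = P(n-1) + P(n-2) + P(n-3) (order-3 linear recurrence).
Initial conditions by direct count (compositions of i into parts ≤ 3): P(1) = 1; P(2) = 2; P(3) = 4.
Iterating the recurrence: P(4) = 7, P(5) = 13, P(6) = 24, P(7) = 44, P(8) = 81, P(9) = 149, P(10) = 274, P(11) = 504, P(12) = 927, P(13) = 1705, P(14) = 3136.

P(n) = P(n-1) + P(n-2) + P(n-3), P(1) = 1, P(2) = 2, P(3) = 4; P(14) = 3136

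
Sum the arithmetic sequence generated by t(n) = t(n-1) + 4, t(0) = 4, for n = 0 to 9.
Computing the sequence terms: 4, 8, 12, 16, 20, 24, 28, 32, 36, 40
Adding these values together:

220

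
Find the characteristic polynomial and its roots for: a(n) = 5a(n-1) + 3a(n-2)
Substitute a(n) = rⁿ and divide through by rⁿ⁻²: r² - 5r - 3 = 0
Discriminant: 5² + 4·3 = 37, not a perfect square, so by the quadratic formula r = (5 ± √37)/2.
General solution: a(n) = A·r₁ⁿ + B·r₂ⁿ where r₁,r₂ = (5 ± √37)/2

Characteristic: r² - 5r - 3 = 0, Roots: r = (5 ± √37)/2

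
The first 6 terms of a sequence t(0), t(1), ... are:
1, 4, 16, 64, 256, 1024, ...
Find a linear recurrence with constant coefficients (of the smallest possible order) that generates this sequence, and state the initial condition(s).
Look for the lowest-order linear relation among consecutive terms.
Observation: each term is 4× the previous.
Check at n=2: 4·4 = 16. ✓

t(n) = 4 × t(n-1), t(0) = 1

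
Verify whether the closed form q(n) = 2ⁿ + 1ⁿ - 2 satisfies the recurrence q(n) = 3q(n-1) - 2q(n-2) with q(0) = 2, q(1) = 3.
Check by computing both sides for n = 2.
From the recurrence with q(0) = 2, q(1) = 3:
  q(0) = 2, q(1) = 3, q(2) = 5
  so the recurrence gives q(2) = 5.
From the proposed closed form q(n) = 2ⁿ + 1ⁿ - 2:
  q(2) = 3.
The recurrence gives 5 but the closed form gives 3, so the closed form does not satisfy the recurrence.

No, the closed form is incorrect.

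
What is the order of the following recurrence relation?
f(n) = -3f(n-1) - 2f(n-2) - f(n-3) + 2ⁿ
The order is the largest lag k for which f(n-k) appears. Here the deepest term is f(n-3) (the 2ⁿ term is non-homogeneous and does not affect the order), so the order is 3.

Order 3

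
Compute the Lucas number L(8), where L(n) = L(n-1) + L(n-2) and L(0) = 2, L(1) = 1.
Computing the sequence terms:
2, 1, 3, 4, 7, 11, 18, 29, 47

47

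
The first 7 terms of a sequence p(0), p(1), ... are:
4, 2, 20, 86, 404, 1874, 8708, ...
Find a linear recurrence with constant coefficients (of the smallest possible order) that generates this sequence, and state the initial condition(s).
Look for the lowest-order linear relation among consecutive terms.
Observation: p(n) - 4·p(n-1) - (3)·p(n-2) = 0 holds for the shown terms, and no order-1 relation p(n) = α·p(n-1) + β fits.
Check at n=3: 4·20 + (3)·2 = 86. ✓

p(n) = 4p(n-1) + 3p(n-2), p(0) = 4, p(1) = 2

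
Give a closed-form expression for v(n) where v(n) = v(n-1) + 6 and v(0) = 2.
Recurrence: v(n) = v(n-1) + 6, initial: v(0) = 2.
Each step adds 6, so v(n) = v(0) + 6n = 6n + 2.

v(n) = 6n + 2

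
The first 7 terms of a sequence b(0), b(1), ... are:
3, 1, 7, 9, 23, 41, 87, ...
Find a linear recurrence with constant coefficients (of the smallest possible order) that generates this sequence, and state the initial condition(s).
Look for the lowest-order linear relation among consecutive terms.
Observation: b(n) - 1·b(n-1) - (2)·b(n-2) = 0 holds for the shown terms, and no order-1 relation b(n) = α·b(n-1) + β fits.
Check at n=3: 1·7 + (2)·1 = 9. ✓

b(n) = b(n-1) + 2b(n-2), b(0) = 3, b(1) = 1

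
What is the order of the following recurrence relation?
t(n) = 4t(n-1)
The order is the largest lag k for which t(n-k) appears. Here the deepest term is t(n-1), so the order is 1.

Order 1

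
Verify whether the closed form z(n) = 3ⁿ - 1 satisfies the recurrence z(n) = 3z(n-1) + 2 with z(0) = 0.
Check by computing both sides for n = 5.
From the recurrence with z(0) = 0:
  z(0) = 0, z(1) = 2, z(2) = 8, z(3) = 26, z(4) = 80, z(5) = 242
  so the recurrence gives z(5) = 242.
From the proposed closed form z(n) = 3ⁿ - 1:
  z(5) = 242.
Both sides give 242 at n = 5, and the initial condition(s) match, so the closed form is consistent.

Yes, the closed form is correct.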